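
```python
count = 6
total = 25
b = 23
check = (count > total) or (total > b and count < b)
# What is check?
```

Trace (tracking check):
count = 6  # -> count = 6
total = 25  # -> total = 25
b = 23  # -> b = 23
check = count > total or (total > b and count < b)  # -> check = True

Answer: True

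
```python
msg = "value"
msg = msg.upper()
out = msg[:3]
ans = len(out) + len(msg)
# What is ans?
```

Trace (tracking ans):
msg = 'value'  # -> msg = 'value'
msg = msg.upper()  # -> msg = 'VALUE'
out = msg[:3]  # -> out = 'VAL'
ans = len(out) + len(msg)  # -> ans = 8

Answer: 8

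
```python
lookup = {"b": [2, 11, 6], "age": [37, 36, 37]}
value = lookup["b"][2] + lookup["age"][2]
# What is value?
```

Answer: 43

Derivation:
Trace (tracking value):
lookup = {'b': [2, 11, 6], 'age': [37, 36, 37]}  # -> lookup = {'b': [2, 11, 6], 'age': [37, 36, 37]}
value = lookup['b'][2] + lookup['age'][2]  # -> value = 43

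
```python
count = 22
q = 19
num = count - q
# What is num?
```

Trace (tracking num):
count = 22  # -> count = 22
q = 19  # -> q = 19
num = count - q  # -> num = 3

Answer: 3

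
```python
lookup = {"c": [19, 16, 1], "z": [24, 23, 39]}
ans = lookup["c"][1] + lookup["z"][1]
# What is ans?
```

Trace (tracking ans):
lookup = {'c': [19, 16, 1], 'z': [24, 23, 39]}  # -> lookup = {'c': [19, 16, 1], 'z': [24, 23, 39]}
ans = lookup['c'][1] + lookup['z'][1]  # -> ans = 39

Answer: 39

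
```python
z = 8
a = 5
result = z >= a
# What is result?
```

Answer: True

Derivation:
Trace (tracking result):
z = 8  # -> z = 8
a = 5  # -> a = 5
result = z >= a  # -> result = True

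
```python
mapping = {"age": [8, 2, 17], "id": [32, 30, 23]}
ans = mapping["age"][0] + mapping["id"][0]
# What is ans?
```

Trace (tracking ans):
mapping = {'age': [8, 2, 17], 'id': [32, 30, 23]}  # -> mapping = {'age': [8, 2, 17], 'id': [32, 30, 23]}
ans = mapping['age'][0] + mapping['id'][0]  # -> ans = 40

Answer: 40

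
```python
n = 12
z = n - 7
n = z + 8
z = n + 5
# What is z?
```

Trace (tracking z):
n = 12  # -> n = 12
z = n - 7  # -> z = 5
n = z + 8  # -> n = 13
z = n + 5  # -> z = 18

Answer: 18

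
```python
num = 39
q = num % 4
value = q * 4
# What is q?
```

Answer: 3

Derivation:
Trace (tracking q):
num = 39  # -> num = 39
q = num % 4  # -> q = 3
value = q * 4  # -> value = 12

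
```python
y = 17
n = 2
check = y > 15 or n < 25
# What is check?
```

Answer: True

Derivation:
Trace (tracking check):
y = 17  # -> y = 17
n = 2  # -> n = 2
check = y > 15 or n < 25  # -> check = True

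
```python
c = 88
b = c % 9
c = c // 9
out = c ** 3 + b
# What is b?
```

Trace (tracking b):
c = 88  # -> c = 88
b = c % 9  # -> b = 7
c = c // 9  # -> c = 9
out = c ** 3 + b  # -> out = 736

Answer: 7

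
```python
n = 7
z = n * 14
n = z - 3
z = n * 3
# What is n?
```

Answer: 95

Derivation:
Trace (tracking n):
n = 7  # -> n = 7
z = n * 14  # -> z = 98
n = z - 3  # -> n = 95
z = n * 3  # -> z = 285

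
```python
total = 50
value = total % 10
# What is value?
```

Answer: 0

Derivation:
Trace (tracking value):
total = 50  # -> total = 50
value = total % 10  # -> value = 0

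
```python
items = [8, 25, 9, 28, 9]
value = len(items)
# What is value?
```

Trace (tracking value):
items = [8, 25, 9, 28, 9]  # -> items = [8, 25, 9, 28, 9]
value = len(items)  # -> value = 5

Answer: 5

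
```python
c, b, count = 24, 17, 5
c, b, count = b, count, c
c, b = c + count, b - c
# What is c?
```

Answer: 41

Derivation:
Trace (tracking c):
c, b, count = (24, 17, 5)  # -> c = 24, b = 17, count = 5
c, b, count = (b, count, c)  # -> c = 17, b = 5, count = 24
c, b = (c + count, b - c)  # -> c = 41, b = -12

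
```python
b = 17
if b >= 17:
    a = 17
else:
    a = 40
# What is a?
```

Trace (tracking a):
b = 17  # -> b = 17
if b >= 17:  # condition is True
    a = 17  # -> a = 17

Answer: 17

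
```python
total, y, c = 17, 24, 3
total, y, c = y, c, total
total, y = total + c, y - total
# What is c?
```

Answer: 17

Derivation:
Trace (tracking c):
total, y, c = (17, 24, 3)  # -> total = 17, y = 24, c = 3
total, y, c = (y, c, total)  # -> total = 24, y = 3, c = 17
total, y = (total + c, y - total)  # -> total = 41, y = -21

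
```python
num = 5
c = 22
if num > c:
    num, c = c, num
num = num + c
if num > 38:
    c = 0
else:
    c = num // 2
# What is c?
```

Answer: 13

Derivation:
Trace (tracking c):
num = 5  # -> num = 5
c = 22  # -> c = 22
if num > c:  # condition is False
num = num + c  # -> num = 27
if num > 38:  # condition is False
else:
    c = num // 2  # -> c = 13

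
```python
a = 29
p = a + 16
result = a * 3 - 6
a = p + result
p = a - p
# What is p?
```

Answer: 81

Derivation:
Trace (tracking p):
a = 29  # -> a = 29
p = a + 16  # -> p = 45
result = a * 3 - 6  # -> result = 81
a = p + result  # -> a = 126
p = a - p  # -> p = 81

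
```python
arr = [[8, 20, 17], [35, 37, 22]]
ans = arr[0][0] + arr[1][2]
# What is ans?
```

Trace (tracking ans):
arr = [[8, 20, 17], [35, 37, 22]]  # -> arr = [[8, 20, 17], [35, 37, 22]]
ans = arr[0][0] + arr[1][2]  # -> ans = 30

Answer: 30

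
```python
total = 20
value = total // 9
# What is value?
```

Answer: 2

Derivation:
Trace (tracking value):
total = 20  # -> total = 20
value = total // 9  # -> value = 2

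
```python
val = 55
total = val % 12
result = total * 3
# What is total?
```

Trace (tracking total):
val = 55  # -> val = 55
total = val % 12  # -> total = 7
result = total * 3  # -> result = 21

Answer: 7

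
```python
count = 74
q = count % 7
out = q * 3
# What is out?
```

Answer: 12

Derivation:
Trace (tracking out):
count = 74  # -> count = 74
q = count % 7  # -> q = 4
out = q * 3  # -> out = 12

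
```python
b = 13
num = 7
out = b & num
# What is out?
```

Answer: 5

Derivation:
Trace (tracking out):
b = 13  # -> b = 13
num = 7  # -> num = 7
out = b & num  # -> out = 5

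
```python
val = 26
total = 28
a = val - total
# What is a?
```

Answer: -2

Derivation:
Trace (tracking a):
val = 26  # -> val = 26
total = 28  # -> total = 28
a = val - total  # -> a = -2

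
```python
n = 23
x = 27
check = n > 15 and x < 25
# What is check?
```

Answer: False

Derivation:
Trace (tracking check):
n = 23  # -> n = 23
x = 27  # -> x = 27
check = n > 15 and x < 25  # -> check = False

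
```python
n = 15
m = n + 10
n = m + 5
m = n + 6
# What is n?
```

Answer: 30

Derivation:
Trace (tracking n):
n = 15  # -> n = 15
m = n + 10  # -> m = 25
n = m + 5  # -> n = 30
m = n + 6  # -> m = 36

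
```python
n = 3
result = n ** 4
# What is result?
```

Answer: 81

Derivation:
Trace (tracking result):
n = 3  # -> n = 3
result = n ** 4  # -> result = 81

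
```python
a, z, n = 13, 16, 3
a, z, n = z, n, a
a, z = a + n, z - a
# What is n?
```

Trace (tracking n):
a, z, n = (13, 16, 3)  # -> a = 13, z = 16, n = 3
a, z, n = (z, n, a)  # -> a = 16, z = 3, n = 13
a, z = (a + n, z - a)  # -> a = 29, z = -13

Answer: 13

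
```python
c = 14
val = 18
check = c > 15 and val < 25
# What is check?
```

Answer: False

Derivation:
Trace (tracking check):
c = 14  # -> c = 14
val = 18  # -> val = 18
check = c > 15 and val < 25  # -> check = False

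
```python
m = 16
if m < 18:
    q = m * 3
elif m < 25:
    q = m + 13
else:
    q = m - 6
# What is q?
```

Answer: 48

Derivation:
Trace (tracking q):
m = 16  # -> m = 16
if m < 18:  # condition is True
    q = m * 3  # -> q = 48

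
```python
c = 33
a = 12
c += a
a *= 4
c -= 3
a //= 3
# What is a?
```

Answer: 16

Derivation:
Trace (tracking a):
c = 33  # -> c = 33
a = 12  # -> a = 12
c += a  # -> c = 45
a *= 4  # -> a = 48
c -= 3  # -> c = 42
a //= 3  # -> a = 16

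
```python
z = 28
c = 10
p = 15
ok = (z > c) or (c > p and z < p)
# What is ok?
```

Trace (tracking ok):
z = 28  # -> z = 28
c = 10  # -> c = 10
p = 15  # -> p = 15
ok = z > c or (c > p and z < p)  # -> ok = True

Answer: True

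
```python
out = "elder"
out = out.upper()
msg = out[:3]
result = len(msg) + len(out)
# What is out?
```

Trace (tracking out):
out = 'elder'  # -> out = 'elder'
out = out.upper()  # -> out = 'ELDER'
msg = out[:3]  # -> msg = 'ELD'
result = len(msg) + len(out)  # -> result = 8

Answer: 'ELDER'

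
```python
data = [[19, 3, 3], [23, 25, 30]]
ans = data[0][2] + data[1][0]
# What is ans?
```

Answer: 26

Derivation:
Trace (tracking ans):
data = [[19, 3, 3], [23, 25, 30]]  # -> data = [[19, 3, 3], [23, 25, 30]]
ans = data[0][2] + data[1][0]  # -> ans = 26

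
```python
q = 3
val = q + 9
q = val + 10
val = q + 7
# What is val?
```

Answer: 29

Derivation:
Trace (tracking val):
q = 3  # -> q = 3
val = q + 9  # -> val = 12
q = val + 10  # -> q = 22
val = q + 7  # -> val = 29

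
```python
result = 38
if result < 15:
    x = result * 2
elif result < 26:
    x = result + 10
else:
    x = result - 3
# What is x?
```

Answer: 35

Derivation:
Trace (tracking x):
result = 38  # -> result = 38
if result < 15:  # condition is False
elif result < 26:  # condition is False
else:
    x = result - 3  # -> x = 35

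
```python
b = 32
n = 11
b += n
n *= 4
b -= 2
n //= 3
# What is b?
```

Answer: 41

Derivation:
Trace (tracking b):
b = 32  # -> b = 32
n = 11  # -> n = 11
b += n  # -> b = 43
n *= 4  # -> n = 44
b -= 2  # -> b = 41
n //= 3  # -> n = 14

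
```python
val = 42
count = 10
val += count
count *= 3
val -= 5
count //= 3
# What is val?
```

Answer: 47

Derivation:
Trace (tracking val):
val = 42  # -> val = 42
count = 10  # -> count = 10
val += count  # -> val = 52
count *= 3  # -> count = 30
val -= 5  # -> val = 47
count //= 3  # -> count = 10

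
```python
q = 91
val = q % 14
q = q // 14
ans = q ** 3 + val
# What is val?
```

Trace (tracking val):
q = 91  # -> q = 91
val = q % 14  # -> val = 7
q = q // 14  # -> q = 6
ans = q ** 3 + val  # -> ans = 223

Answer: 7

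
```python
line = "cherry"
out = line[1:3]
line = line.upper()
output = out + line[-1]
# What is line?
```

Answer: 'CHERRY'

Derivation:
Trace (tracking line):
line = 'cherry'  # -> line = 'cherry'
out = line[1:3]  # -> out = 'he'
line = line.upper()  # -> line = 'CHERRY'
output = out + line[-1]  # -> output = 'heY'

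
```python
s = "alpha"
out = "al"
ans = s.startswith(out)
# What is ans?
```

Answer: True

Derivation:
Trace (tracking ans):
s = 'alpha'  # -> s = 'alpha'
out = 'al'  # -> out = 'al'
ans = s.startswith(out)  # -> ans = True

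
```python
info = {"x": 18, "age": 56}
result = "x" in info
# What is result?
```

Trace (tracking result):
info = {'x': 18, 'age': 56}  # -> info = {'x': 18, 'age': 56}
result = 'x' in info  # -> result = True

Answer: True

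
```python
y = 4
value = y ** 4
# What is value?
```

Answer: 256

Derivation:
Trace (tracking value):
y = 4  # -> y = 4
value = y ** 4  # -> value = 256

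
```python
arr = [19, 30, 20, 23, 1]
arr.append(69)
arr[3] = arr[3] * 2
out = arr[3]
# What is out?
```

Answer: 46

Derivation:
Trace (tracking out):
arr = [19, 30, 20, 23, 1]  # -> arr = [19, 30, 20, 23, 1]
arr.append(69)  # -> arr = [19, 30, 20, 23, 1, 69]
arr[3] = arr[3] * 2  # -> arr = [19, 30, 20, 46, 1, 69]
out = arr[3]  # -> out = 46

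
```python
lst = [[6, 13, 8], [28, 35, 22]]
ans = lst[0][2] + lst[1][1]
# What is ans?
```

Trace (tracking ans):
lst = [[6, 13, 8], [28, 35, 22]]  # -> lst = [[6, 13, 8], [28, 35, 22]]
ans = lst[0][2] + lst[1][1]  # -> ans = 43

Answer: 43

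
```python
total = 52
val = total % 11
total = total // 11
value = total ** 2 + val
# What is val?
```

Answer: 8

Derivation:
Trace (tracking val):
total = 52  # -> total = 52
val = total % 11  # -> val = 8
total = total // 11  # -> total = 4
value = total ** 2 + val  # -> value = 24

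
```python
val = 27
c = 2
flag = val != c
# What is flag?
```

Answer: True

Derivation:
Trace (tracking flag):
val = 27  # -> val = 27
c = 2  # -> c = 2
flag = val != c  # -> flag = True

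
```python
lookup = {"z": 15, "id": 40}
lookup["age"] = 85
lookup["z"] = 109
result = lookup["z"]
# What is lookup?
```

Trace (tracking lookup):
lookup = {'z': 15, 'id': 40}  # -> lookup = {'z': 15, 'id': 40}
lookup['age'] = 85  # -> lookup = {'z': 15, 'id': 40, 'age': 85}
lookup['z'] = 109  # -> lookup = {'z': 109, 'id': 40, 'age': 85}
result = lookup['z']  # -> result = 109

Answer: {'z': 109, 'id': 40, 'age': 85}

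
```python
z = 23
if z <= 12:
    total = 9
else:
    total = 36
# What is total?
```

Trace (tracking total):
z = 23  # -> z = 23
if z <= 12:  # condition is False
else:
    total = 36  # -> total = 36

Answer: 36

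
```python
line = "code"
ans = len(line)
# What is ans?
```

Trace (tracking ans):
line = 'code'  # -> line = 'code'
ans = len(line)  # -> ans = 4

Answer: 4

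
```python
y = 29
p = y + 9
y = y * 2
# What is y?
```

Trace (tracking y):
y = 29  # -> y = 29
p = y + 9  # -> p = 38
y = y * 2  # -> y = 58

Answer: 58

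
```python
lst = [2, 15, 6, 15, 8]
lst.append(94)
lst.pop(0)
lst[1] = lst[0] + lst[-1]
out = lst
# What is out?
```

Trace (tracking out):
lst = [2, 15, 6, 15, 8]  # -> lst = [2, 15, 6, 15, 8]
lst.append(94)  # -> lst = [2, 15, 6, 15, 8, 94]
lst.pop(0)  # -> lst = [15, 6, 15, 8, 94]
lst[1] = lst[0] + lst[-1]  # -> lst = [15, 109, 15, 8, 94]
out = lst  # -> out = [15, 109, 15, 8, 94]

Answer: [15, 109, 15, 8, 94]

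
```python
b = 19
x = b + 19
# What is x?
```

Trace (tracking x):
b = 19  # -> b = 19
x = b + 19  # -> x = 38

Answer: 38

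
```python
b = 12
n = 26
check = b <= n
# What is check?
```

Answer: True

Derivation:
Trace (tracking check):
b = 12  # -> b = 12
n = 26  # -> n = 26
check = b <= n  # -> check = True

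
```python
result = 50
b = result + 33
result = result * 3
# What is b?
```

Trace (tracking b):
result = 50  # -> result = 50
b = result + 33  # -> b = 83
result = result * 3  # -> result = 150

Answer: 83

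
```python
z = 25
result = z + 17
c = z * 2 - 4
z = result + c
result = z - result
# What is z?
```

Trace (tracking z):
z = 25  # -> z = 25
result = z + 17  # -> result = 42
c = z * 2 - 4  # -> c = 46
z = result + c  # -> z = 88
result = z - result  # -> result = 46

Answer: 88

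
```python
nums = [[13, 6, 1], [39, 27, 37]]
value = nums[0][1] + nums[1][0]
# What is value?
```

Answer: 45

Derivation:
Trace (tracking value):
nums = [[13, 6, 1], [39, 27, 37]]  # -> nums = [[13, 6, 1], [39, 27, 37]]
value = nums[0][1] + nums[1][0]  # -> value = 45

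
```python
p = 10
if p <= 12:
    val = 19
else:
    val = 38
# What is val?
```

Answer: 19

Derivation:
Trace (tracking val):
p = 10  # -> p = 10
if p <= 12:  # condition is True
    val = 19  # -> val = 19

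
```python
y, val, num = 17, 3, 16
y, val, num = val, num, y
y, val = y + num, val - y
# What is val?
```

Trace (tracking val):
y, val, num = (17, 3, 16)  # -> y = 17, val = 3, num = 16
y, val, num = (val, num, y)  # -> y = 3, val = 16, num = 17
y, val = (y + num, val - y)  # -> y = 20, val = 13

Answer: 13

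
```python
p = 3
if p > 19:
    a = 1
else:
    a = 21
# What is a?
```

Answer: 21

Derivation:
Trace (tracking a):
p = 3  # -> p = 3
if p > 19:  # condition is False
else:
    a = 21  # -> a = 21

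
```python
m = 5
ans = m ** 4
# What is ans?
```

Answer: 625

Derivation:
Trace (tracking ans):
m = 5  # -> m = 5
ans = m ** 4  # -> ans = 625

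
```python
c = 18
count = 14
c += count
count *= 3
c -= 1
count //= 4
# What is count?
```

Answer: 10

Derivation:
Trace (tracking count):
c = 18  # -> c = 18
count = 14  # -> count = 14
c += count  # -> c = 32
count *= 3  # -> count = 42
c -= 1  # -> c = 31
count //= 4  # -> count = 10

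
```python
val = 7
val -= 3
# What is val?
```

Answer: 4

Derivation:
Trace (tracking val):
val = 7  # -> val = 7
val -= 3  # -> val = 4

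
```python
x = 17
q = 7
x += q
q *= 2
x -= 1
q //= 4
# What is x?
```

Trace (tracking x):
x = 17  # -> x = 17
q = 7  # -> q = 7
x += q  # -> x = 24
q *= 2  # -> q = 14
x -= 1  # -> x = 23
q //= 4  # -> q = 3

Answer: 23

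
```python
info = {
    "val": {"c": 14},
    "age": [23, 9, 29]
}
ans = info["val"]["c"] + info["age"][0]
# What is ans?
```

Trace (tracking ans):
info = {'val': {'c': 14}, 'age': [23, 9, 29]}  # -> info = {'val': {'c': 14}, 'age': [23, 9, 29]}
ans = info['val']['c'] + info['age'][0]  # -> ans = 37

Answer: 37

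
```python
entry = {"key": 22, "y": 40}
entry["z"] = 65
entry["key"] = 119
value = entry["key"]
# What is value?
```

Answer: 119

Derivation:
Trace (tracking value):
entry = {'key': 22, 'y': 40}  # -> entry = {'key': 22, 'y': 40}
entry['z'] = 65  # -> entry = {'key': 22, 'y': 40, 'z': 65}
entry['key'] = 119  # -> entry = {'key': 119, 'y': 40, 'z': 65}
value = entry['key']  # -> value = 119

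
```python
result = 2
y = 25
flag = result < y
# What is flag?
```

Answer: True

Derivation:
Trace (tracking flag):
result = 2  # -> result = 2
y = 25  # -> y = 25
flag = result < y  # -> flag = True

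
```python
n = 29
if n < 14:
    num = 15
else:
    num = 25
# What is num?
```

Trace (tracking num):
n = 29  # -> n = 29
if n < 14:  # condition is False
else:
    num = 25  # -> num = 25

Answer: 25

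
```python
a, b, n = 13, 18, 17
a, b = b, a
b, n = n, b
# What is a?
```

Trace (tracking a):
a, b, n = (13, 18, 17)  # -> a = 13, b = 18, n = 17
a, b = (b, a)  # -> a = 18, b = 13
b, n = (n, b)  # -> b = 17, n = 13

Answer: 18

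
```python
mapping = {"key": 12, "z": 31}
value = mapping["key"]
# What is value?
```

Trace (tracking value):
mapping = {'key': 12, 'z': 31}  # -> mapping = {'key': 12, 'z': 31}
value = mapping['key']  # -> value = 12

Answer: 12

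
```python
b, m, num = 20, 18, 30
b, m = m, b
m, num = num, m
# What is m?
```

Trace (tracking m):
b, m, num = (20, 18, 30)  # -> b = 20, m = 18, num = 30
b, m = (m, b)  # -> b = 18, m = 20
m, num = (num, m)  # -> m = 30, num = 20

Answer: 30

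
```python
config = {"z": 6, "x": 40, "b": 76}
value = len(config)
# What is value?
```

Trace (tracking value):
config = {'z': 6, 'x': 40, 'b': 76}  # -> config = {'z': 6, 'x': 40, 'b': 76}
value = len(config)  # -> value = 3

Answer: 3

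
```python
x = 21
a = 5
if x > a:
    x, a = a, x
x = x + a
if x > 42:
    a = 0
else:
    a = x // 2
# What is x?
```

Trace (tracking x):
x = 21  # -> x = 21
a = 5  # -> a = 5
if x > a:  # condition is True
    x, a = (a, x)  # -> x = 5, a = 21
x = x + a  # -> x = 26
if x > 42:  # condition is False
else:
    a = x // 2  # -> a = 13

Answer: 26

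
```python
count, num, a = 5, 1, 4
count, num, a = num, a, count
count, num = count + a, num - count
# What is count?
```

Trace (tracking count):
count, num, a = (5, 1, 4)  # -> count = 5, num = 1, a = 4
count, num, a = (num, a, count)  # -> count = 1, num = 4, a = 5
count, num = (count + a, num - count)  # -> count = 6, num = 3

Answer: 6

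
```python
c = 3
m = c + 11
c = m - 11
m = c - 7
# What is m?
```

Trace (tracking m):
c = 3  # -> c = 3
m = c + 11  # -> m = 14
c = m - 11  # -> c = 3
m = c - 7  # -> m = -4

Answer: -4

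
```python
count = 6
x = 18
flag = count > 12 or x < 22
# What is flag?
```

Answer: True

Derivation:
Trace (tracking flag):
count = 6  # -> count = 6
x = 18  # -> x = 18
flag = count > 12 or x < 22  # -> flag = True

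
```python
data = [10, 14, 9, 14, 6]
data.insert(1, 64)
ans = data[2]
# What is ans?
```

Trace (tracking ans):
data = [10, 14, 9, 14, 6]  # -> data = [10, 14, 9, 14, 6]
data.insert(1, 64)  # -> data = [10, 64, 14, 9, 14, 6]
ans = data[2]  # -> ans = 14

Answer: 14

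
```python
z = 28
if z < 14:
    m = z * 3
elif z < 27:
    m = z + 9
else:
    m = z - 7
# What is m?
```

Answer: 21

Derivation:
Trace (tracking m):
z = 28  # -> z = 28
if z < 14:  # condition is False
elif z < 27:  # condition is False
else:
    m = z - 7  # -> m = 21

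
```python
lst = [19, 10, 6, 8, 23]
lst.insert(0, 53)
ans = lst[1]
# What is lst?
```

Answer: [53, 19, 10, 6, 8, 23]

Derivation:
Trace (tracking lst):
lst = [19, 10, 6, 8, 23]  # -> lst = [19, 10, 6, 8, 23]
lst.insert(0, 53)  # -> lst = [53, 19, 10, 6, 8, 23]
ans = lst[1]  # -> ans = 19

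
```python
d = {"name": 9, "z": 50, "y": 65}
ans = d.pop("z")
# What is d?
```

Answer: {'name': 9, 'y': 65}

Derivation:
Trace (tracking d):
d = {'name': 9, 'z': 50, 'y': 65}  # -> d = {'name': 9, 'z': 50, 'y': 65}
ans = d.pop('z')  # -> ans = 50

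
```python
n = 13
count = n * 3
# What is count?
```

Trace (tracking count):
n = 13  # -> n = 13
count = n * 3  # -> count = 39

Answer: 39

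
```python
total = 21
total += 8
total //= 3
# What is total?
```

Answer: 9

Derivation:
Trace (tracking total):
total = 21  # -> total = 21
total += 8  # -> total = 29
total //= 3  # -> total = 9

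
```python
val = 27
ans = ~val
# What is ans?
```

Trace (tracking ans):
val = 27  # -> val = 27
ans = ~val  # -> ans = -28

Answer: -28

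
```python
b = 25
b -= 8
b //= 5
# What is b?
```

Answer: 3

Derivation:
Trace (tracking b):
b = 25  # -> b = 25
b -= 8  # -> b = 17
b //= 5  # -> b = 3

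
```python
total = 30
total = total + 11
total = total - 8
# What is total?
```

Trace (tracking total):
total = 30  # -> total = 30
total = total + 11  # -> total = 41
total = total - 8  # -> total = 33

Answer: 33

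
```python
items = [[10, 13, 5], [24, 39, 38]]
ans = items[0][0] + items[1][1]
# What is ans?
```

Trace (tracking ans):
items = [[10, 13, 5], [24, 39, 38]]  # -> items = [[10, 13, 5], [24, 39, 38]]
ans = items[0][0] + items[1][1]  # -> ans = 49

Answer: 49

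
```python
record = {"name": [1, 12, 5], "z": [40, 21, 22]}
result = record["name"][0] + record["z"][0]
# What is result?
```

Answer: 41

Derivation:
Trace (tracking result):
record = {'name': [1, 12, 5], 'z': [40, 21, 22]}  # -> record = {'name': [1, 12, 5], 'z': [40, 21, 22]}
result = record['name'][0] + record['z'][0]  # -> result = 41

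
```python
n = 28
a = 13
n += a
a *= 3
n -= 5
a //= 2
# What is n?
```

Trace (tracking n):
n = 28  # -> n = 28
a = 13  # -> a = 13
n += a  # -> n = 41
a *= 3  # -> a = 39
n -= 5  # -> n = 36
a //= 2  # -> a = 19

Answer: 36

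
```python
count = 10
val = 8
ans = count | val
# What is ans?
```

Answer: 10

Derivation:
Trace (tracking ans):
count = 10  # -> count = 10
val = 8  # -> val = 8
ans = count | val  # -> ans = 10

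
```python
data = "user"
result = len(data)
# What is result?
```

Answer: 4

Derivation:
Trace (tracking result):
data = 'user'  # -> data = 'user'
result = len(data)  # -> result = 4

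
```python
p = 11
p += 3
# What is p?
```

Trace (tracking p):
p = 11  # -> p = 11
p += 3  # -> p = 14

Answer: 14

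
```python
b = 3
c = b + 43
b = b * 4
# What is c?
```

Trace (tracking c):
b = 3  # -> b = 3
c = b + 43  # -> c = 46
b = b * 4  # -> b = 12

Answer: 46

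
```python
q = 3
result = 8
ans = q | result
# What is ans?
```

Trace (tracking ans):
q = 3  # -> q = 3
result = 8  # -> result = 8
ans = q | result  # -> ans = 11

Answer: 11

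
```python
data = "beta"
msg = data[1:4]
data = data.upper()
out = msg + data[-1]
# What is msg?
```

Answer: 'eta'

Derivation:
Trace (tracking msg):
data = 'beta'  # -> data = 'beta'
msg = data[1:4]  # -> msg = 'eta'
data = data.upper()  # -> data = 'BETA'
out = msg + data[-1]  # -> out = 'etaA'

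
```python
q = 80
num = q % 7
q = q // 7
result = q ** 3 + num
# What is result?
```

Trace (tracking result):
q = 80  # -> q = 80
num = q % 7  # -> num = 3
q = q // 7  # -> q = 11
result = q ** 3 + num  # -> result = 1334

Answer: 1334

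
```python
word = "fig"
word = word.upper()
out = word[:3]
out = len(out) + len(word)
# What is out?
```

Answer: 6

Derivation:
Trace (tracking out):
word = 'fig'  # -> word = 'fig'
word = word.upper()  # -> word = 'FIG'
out = word[:3]  # -> out = 'FIG'
out = len(out) + len(word)  # -> out = 6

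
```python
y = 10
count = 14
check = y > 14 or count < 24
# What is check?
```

Trace (tracking check):
y = 10  # -> y = 10
count = 14  # -> count = 14
check = y > 14 or count < 24  # -> check = True

Answer: True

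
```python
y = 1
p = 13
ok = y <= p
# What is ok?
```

Trace (tracking ok):
y = 1  # -> y = 1
p = 13  # -> p = 13
ok = y <= p  # -> ok = True

Answer: True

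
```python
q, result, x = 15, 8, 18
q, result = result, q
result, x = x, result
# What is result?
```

Answer: 18

Derivation:
Trace (tracking result):
q, result, x = (15, 8, 18)  # -> q = 15, result = 8, x = 18
q, result = (result, q)  # -> q = 8, result = 15
result, x = (x, result)  # -> result = 18, x = 15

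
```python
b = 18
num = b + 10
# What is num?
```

Trace (tracking num):
b = 18  # -> b = 18
num = b + 10  # -> num = 28

Answer: 28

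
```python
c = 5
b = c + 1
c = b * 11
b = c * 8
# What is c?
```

Answer: 66

Derivation:
Trace (tracking c):
c = 5  # -> c = 5
b = c + 1  # -> b = 6
c = b * 11  # -> c = 66
b = c * 8  # -> b = 528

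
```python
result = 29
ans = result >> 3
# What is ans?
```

Trace (tracking ans):
result = 29  # -> result = 29
ans = result >> 3  # -> ans = 3

Answer: 3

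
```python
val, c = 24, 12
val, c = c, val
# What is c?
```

Answer: 24

Derivation:
Trace (tracking c):
val, c = (24, 12)  # -> val = 24, c = 12
val, c = (c, val)  # -> val = 12, c = 24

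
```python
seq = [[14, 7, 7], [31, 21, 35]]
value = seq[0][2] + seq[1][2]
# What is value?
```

Trace (tracking value):
seq = [[14, 7, 7], [31, 21, 35]]  # -> seq = [[14, 7, 7], [31, 21, 35]]
value = seq[0][2] + seq[1][2]  # -> value = 42

Answer: 42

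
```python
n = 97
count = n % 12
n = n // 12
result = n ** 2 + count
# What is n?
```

Answer: 8

Derivation:
Trace (tracking n):
n = 97  # -> n = 97
count = n % 12  # -> count = 1
n = n // 12  # -> n = 8
result = n ** 2 + count  # -> result = 65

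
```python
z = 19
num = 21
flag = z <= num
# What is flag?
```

Trace (tracking flag):
z = 19  # -> z = 19
num = 21  # -> num = 21
flag = z <= num  # -> flag = True

Answer: True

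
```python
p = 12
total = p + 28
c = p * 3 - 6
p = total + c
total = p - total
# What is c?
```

Trace (tracking c):
p = 12  # -> p = 12
total = p + 28  # -> total = 40
c = p * 3 - 6  # -> c = 30
p = total + c  # -> p = 70
total = p - total  # -> total = 30

Answer: 30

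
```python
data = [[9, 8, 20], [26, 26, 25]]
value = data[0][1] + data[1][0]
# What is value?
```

Answer: 34

Derivation:
Trace (tracking value):
data = [[9, 8, 20], [26, 26, 25]]  # -> data = [[9, 8, 20], [26, 26, 25]]
value = data[0][1] + data[1][0]  # -> value = 34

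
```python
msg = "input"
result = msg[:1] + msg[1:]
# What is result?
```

Trace (tracking result):
msg = 'input'  # -> msg = 'input'
result = msg[:1] + msg[1:]  # -> result = 'input'

Answer: 'input'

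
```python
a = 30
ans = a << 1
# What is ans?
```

Answer: 60

Derivation:
Trace (tracking ans):
a = 30  # -> a = 30
ans = a << 1  # -> ans = 60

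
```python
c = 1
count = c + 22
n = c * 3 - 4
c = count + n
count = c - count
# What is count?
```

Trace (tracking count):
c = 1  # -> c = 1
count = c + 22  # -> count = 23
n = c * 3 - 4  # -> n = -1
c = count + n  # -> c = 22
count = c - count  # -> count = -1

Answer: -1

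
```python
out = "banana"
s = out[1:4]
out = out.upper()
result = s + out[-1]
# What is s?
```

Answer: 'ana'

Derivation:
Trace (tracking s):
out = 'banana'  # -> out = 'banana'
s = out[1:4]  # -> s = 'ana'
out = out.upper()  # -> out = 'BANANA'
result = s + out[-1]  # -> result = 'anaA'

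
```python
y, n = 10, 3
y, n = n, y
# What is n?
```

Trace (tracking n):
y, n = (10, 3)  # -> y = 10, n = 3
y, n = (n, y)  # -> y = 3, n = 10

Answer: 10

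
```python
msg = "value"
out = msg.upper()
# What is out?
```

Answer: 'VALUE'

Derivation:
Trace (tracking out):
msg = 'value'  # -> msg = 'value'
out = msg.upper()  # -> out = 'VALUE'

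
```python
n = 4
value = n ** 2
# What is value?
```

Trace (tracking value):
n = 4  # -> n = 4
value = n ** 2  # -> value = 16

Answer: 16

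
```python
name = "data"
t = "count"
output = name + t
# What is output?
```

Trace (tracking output):
name = 'data'  # -> name = 'data'
t = 'count'  # -> t = 'count'
output = name + t  # -> output = 'datacount'

Answer: 'datacount'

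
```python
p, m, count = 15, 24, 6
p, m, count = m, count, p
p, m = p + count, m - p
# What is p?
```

Answer: 39

Derivation:
Trace (tracking p):
p, m, count = (15, 24, 6)  # -> p = 15, m = 24, count = 6
p, m, count = (m, count, p)  # -> p = 24, m = 6, count = 15
p, m = (p + count, m - p)  # -> p = 39, m = -18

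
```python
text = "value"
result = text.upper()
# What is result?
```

Trace (tracking result):
text = 'value'  # -> text = 'value'
result = text.upper()  # -> result = 'VALUE'

Answer: 'VALUE'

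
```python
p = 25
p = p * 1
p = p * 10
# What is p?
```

Trace (tracking p):
p = 25  # -> p = 25
p = p * 1  # -> p = 25
p = p * 10  # -> p = 250

Answer: 250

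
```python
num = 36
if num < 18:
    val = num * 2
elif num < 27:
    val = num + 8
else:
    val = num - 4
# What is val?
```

Trace (tracking val):
num = 36  # -> num = 36
if num < 18:  # condition is False
elif num < 27:  # condition is False
else:
    val = num - 4  # -> val = 32

Answer: 32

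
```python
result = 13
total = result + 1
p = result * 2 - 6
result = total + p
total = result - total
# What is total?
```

Answer: 20

Derivation:
Trace (tracking total):
result = 13  # -> result = 13
total = result + 1  # -> total = 14
p = result * 2 - 6  # -> p = 20
result = total + p  # -> result = 34
total = result - total  # -> total = 20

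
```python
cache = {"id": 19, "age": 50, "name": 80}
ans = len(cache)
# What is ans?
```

Answer: 3

Derivation:
Trace (tracking ans):
cache = {'id': 19, 'age': 50, 'name': 80}  # -> cache = {'id': 19, 'age': 50, 'name': 80}
ans = len(cache)  # -> ans = 3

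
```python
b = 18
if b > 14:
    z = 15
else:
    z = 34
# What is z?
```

Answer: 15

Derivation:
Trace (tracking z):
b = 18  # -> b = 18
if b > 14:  # condition is True
    z = 15  # -> z = 15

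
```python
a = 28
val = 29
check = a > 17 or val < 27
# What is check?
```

Answer: True

Derivation:
Trace (tracking check):
a = 28  # -> a = 28
val = 29  # -> val = 29
check = a > 17 or val < 27  # -> check = True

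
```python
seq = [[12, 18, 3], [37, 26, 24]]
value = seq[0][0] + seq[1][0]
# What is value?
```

Answer: 49

Derivation:
Trace (tracking value):
seq = [[12, 18, 3], [37, 26, 24]]  # -> seq = [[12, 18, 3], [37, 26, 24]]
value = seq[0][0] + seq[1][0]  # -> value = 49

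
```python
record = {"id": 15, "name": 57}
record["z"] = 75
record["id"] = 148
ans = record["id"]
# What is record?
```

Trace (tracking record):
record = {'id': 15, 'name': 57}  # -> record = {'id': 15, 'name': 57}
record['z'] = 75  # -> record = {'id': 15, 'name': 57, 'z': 75}
record['id'] = 148  # -> record = {'id': 148, 'name': 57, 'z': 75}
ans = record['id']  # -> ans = 148

Answer: {'id': 148, 'name': 57, 'z': 75}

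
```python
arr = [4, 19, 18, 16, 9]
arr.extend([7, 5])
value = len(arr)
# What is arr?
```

Answer: [4, 19, 18, 16, 9, 7, 5]

Derivation:
Trace (tracking arr):
arr = [4, 19, 18, 16, 9]  # -> arr = [4, 19, 18, 16, 9]
arr.extend([7, 5])  # -> arr = [4, 19, 18, 16, 9, 7, 5]
value = len(arr)  # -> value = 7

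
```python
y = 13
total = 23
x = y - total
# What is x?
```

Answer: -10

Derivation:
Trace (tracking x):
y = 13  # -> y = 13
total = 23  # -> total = 23
x = y - total  # -> x = -10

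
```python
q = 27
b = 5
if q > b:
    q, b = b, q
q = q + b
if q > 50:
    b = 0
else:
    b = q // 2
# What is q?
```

Answer: 32

Derivation:
Trace (tracking q):
q = 27  # -> q = 27
b = 5  # -> b = 5
if q > b:  # condition is True
    q, b = (b, q)  # -> q = 5, b = 27
q = q + b  # -> q = 32
if q > 50:  # condition is False
else:
    b = q // 2  # -> b = 16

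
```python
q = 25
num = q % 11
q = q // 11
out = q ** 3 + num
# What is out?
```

Trace (tracking out):
q = 25  # -> q = 25
num = q % 11  # -> num = 3
q = q // 11  # -> q = 2
out = q ** 3 + num  # -> out = 11

Answer: 11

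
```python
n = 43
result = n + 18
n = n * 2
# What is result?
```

Answer: 61

Derivation:
Trace (tracking result):
n = 43  # -> n = 43
result = n + 18  # -> result = 61
n = n * 2  # -> n = 86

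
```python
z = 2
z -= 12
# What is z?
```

Trace (tracking z):
z = 2  # -> z = 2
z -= 12  # -> z = -10

Answer: -10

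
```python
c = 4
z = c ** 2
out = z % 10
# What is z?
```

Trace (tracking z):
c = 4  # -> c = 4
z = c ** 2  # -> z = 16
out = z % 10  # -> out = 6

Answer: 16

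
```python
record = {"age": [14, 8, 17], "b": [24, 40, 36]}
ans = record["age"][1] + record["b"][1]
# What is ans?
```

Answer: 48

Derivation:
Trace (tracking ans):
record = {'age': [14, 8, 17], 'b': [24, 40, 36]}  # -> record = {'age': [14, 8, 17], 'b': [24, 40, 36]}
ans = record['age'][1] + record['b'][1]  # -> ans = 48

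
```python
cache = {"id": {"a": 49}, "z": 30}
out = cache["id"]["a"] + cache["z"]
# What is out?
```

Answer: 79

Derivation:
Trace (tracking out):
cache = {'id': {'a': 49}, 'z': 30}  # -> cache = {'id': {'a': 49}, 'z': 30}
out = cache['id']['a'] + cache['z']  # -> out = 79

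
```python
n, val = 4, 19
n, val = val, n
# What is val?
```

Answer: 4

Derivation:
Trace (tracking val):
n, val = (4, 19)  # -> n = 4, val = 19
n, val = (val, n)  # -> n = 19, val = 4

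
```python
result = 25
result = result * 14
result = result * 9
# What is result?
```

Trace (tracking result):
result = 25  # -> result = 25
result = result * 14  # -> result = 350
result = result * 9  # -> result = 3150

Answer: 3150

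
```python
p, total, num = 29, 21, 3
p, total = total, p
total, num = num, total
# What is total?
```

Trace (tracking total):
p, total, num = (29, 21, 3)  # -> p = 29, total = 21, num = 3
p, total = (total, p)  # -> p = 21, total = 29
total, num = (num, total)  # -> total = 3, num = 29

Answer: 3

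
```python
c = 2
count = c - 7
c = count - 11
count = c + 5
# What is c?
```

Trace (tracking c):
c = 2  # -> c = 2
count = c - 7  # -> count = -5
c = count - 11  # -> c = -16
count = c + 5  # -> count = -11

Answer: -16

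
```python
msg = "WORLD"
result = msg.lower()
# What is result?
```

Answer: 'world'

Derivation:
Trace (tracking result):
msg = 'WORLD'  # -> msg = 'WORLD'
result = msg.lower()  # -> result = 'world'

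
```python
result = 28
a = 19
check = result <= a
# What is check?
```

Answer: False

Derivation:
Trace (tracking check):
result = 28  # -> result = 28
a = 19  # -> a = 19
check = result <= a  # -> check = False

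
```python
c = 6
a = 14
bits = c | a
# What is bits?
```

Trace (tracking bits):
c = 6  # -> c = 6
a = 14  # -> a = 14
bits = c | a  # -> bits = 14

Answer: 14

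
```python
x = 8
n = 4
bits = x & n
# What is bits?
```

Answer: 0

Derivation:
Trace (tracking bits):
x = 8  # -> x = 8
n = 4  # -> n = 4
bits = x & n  # -> bits = 0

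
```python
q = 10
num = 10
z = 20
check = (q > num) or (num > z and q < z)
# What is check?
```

Answer: False

Derivation:
Trace (tracking check):
q = 10  # -> q = 10
num = 10  # -> num = 10
z = 20  # -> z = 20
check = q > num or (num > z and q < z)  # -> check = False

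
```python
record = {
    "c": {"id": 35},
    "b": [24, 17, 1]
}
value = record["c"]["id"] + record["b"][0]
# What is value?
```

Trace (tracking value):
record = {'c': {'id': 35}, 'b': [24, 17, 1]}  # -> record = {'c': {'id': 35}, 'b': [24, 17, 1]}
value = record['c']['id'] + record['b'][0]  # -> value = 59

Answer: 59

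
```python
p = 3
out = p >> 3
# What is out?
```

Answer: 0

Derivation:
Trace (tracking out):
p = 3  # -> p = 3
out = p >> 3  # -> out = 0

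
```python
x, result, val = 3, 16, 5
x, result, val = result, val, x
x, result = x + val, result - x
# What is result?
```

Answer: -11

Derivation:
Trace (tracking result):
x, result, val = (3, 16, 5)  # -> x = 3, result = 16, val = 5
x, result, val = (result, val, x)  # -> x = 16, result = 5, val = 3
x, result = (x + val, result - x)  # -> x = 19, result = -11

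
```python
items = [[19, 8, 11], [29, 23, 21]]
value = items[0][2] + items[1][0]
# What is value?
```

Trace (tracking value):
items = [[19, 8, 11], [29, 23, 21]]  # -> items = [[19, 8, 11], [29, 23, 21]]
value = items[0][2] + items[1][0]  # -> value = 40

Answer: 40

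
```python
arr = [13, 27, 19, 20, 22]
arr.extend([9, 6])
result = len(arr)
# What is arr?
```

Trace (tracking arr):
arr = [13, 27, 19, 20, 22]  # -> arr = [13, 27, 19, 20, 22]
arr.extend([9, 6])  # -> arr = [13, 27, 19, 20, 22, 9, 6]
result = len(arr)  # -> result = 7

Answer: [13, 27, 19, 20, 22, 9, 6]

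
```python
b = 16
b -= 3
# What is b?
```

Answer: 13

Derivation:
Trace (tracking b):
b = 16  # -> b = 16
b -= 3  # -> b = 13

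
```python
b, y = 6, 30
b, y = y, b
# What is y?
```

Answer: 6

Derivation:
Trace (tracking y):
b, y = (6, 30)  # -> b = 6, y = 30
b, y = (y, b)  # -> b = 30, y = 6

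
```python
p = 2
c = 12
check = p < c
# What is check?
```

Answer: True

Derivation:
Trace (tracking check):
p = 2  # -> p = 2
c = 12  # -> c = 12
check = p < c  # -> check = True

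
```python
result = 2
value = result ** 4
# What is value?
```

Answer: 16

Derivation:
Trace (tracking value):
result = 2  # -> result = 2
value = result ** 4  # -> value = 16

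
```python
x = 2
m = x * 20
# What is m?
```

Answer: 40

Derivation:
Trace (tracking m):
x = 2  # -> x = 2
m = x * 20  # -> m = 40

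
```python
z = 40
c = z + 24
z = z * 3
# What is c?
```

Answer: 64

Derivation:
Trace (tracking c):
z = 40  # -> z = 40
c = z + 24  # -> c = 64
z = z * 3  # -> z = 120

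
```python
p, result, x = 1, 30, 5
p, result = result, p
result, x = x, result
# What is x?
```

Trace (tracking x):
p, result, x = (1, 30, 5)  # -> p = 1, result = 30, x = 5
p, result = (result, p)  # -> p = 30, result = 1
result, x = (x, result)  # -> result = 5, x = 1

Answer: 1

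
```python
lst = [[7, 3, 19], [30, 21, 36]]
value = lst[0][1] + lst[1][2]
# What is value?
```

Answer: 39

Derivation:
Trace (tracking value):
lst = [[7, 3, 19], [30, 21, 36]]  # -> lst = [[7, 3, 19], [30, 21, 36]]
value = lst[0][1] + lst[1][2]  # -> value = 39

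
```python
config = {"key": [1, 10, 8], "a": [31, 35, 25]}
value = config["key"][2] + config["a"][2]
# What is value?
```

Answer: 33

Derivation:
Trace (tracking value):
config = {'key': [1, 10, 8], 'a': [31, 35, 25]}  # -> config = {'key': [1, 10, 8], 'a': [31, 35, 25]}
value = config['key'][2] + config['a'][2]  # -> value = 33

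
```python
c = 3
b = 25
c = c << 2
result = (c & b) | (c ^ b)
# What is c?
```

Trace (tracking c):
c = 3  # -> c = 3
b = 25  # -> b = 25
c = c << 2  # -> c = 12
result = c & b | c ^ b  # -> result = 29

Answer: 12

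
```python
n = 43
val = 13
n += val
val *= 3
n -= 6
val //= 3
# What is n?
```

Trace (tracking n):
n = 43  # -> n = 43
val = 13  # -> val = 13
n += val  # -> n = 56
val *= 3  # -> val = 39
n -= 6  # -> n = 50
val //= 3  # -> val = 13

Answer: 50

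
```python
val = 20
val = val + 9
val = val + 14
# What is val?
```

Answer: 43

Derivation:
Trace (tracking val):
val = 20  # -> val = 20
val = val + 9  # -> val = 29
val = val + 14  # -> val = 43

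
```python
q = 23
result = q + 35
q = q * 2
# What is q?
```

Answer: 46

Derivation:
Trace (tracking q):
q = 23  # -> q = 23
result = q + 35  # -> result = 58
q = q * 2  # -> q = 46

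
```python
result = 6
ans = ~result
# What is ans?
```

Trace (tracking ans):
result = 6  # -> result = 6
ans = ~result  # -> ans = -7

Answer: -7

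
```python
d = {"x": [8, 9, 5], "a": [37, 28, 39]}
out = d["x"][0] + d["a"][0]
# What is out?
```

Trace (tracking out):
d = {'x': [8, 9, 5], 'a': [37, 28, 39]}  # -> d = {'x': [8, 9, 5], 'a': [37, 28, 39]}
out = d['x'][0] + d['a'][0]  # -> out = 45

Answer: 45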